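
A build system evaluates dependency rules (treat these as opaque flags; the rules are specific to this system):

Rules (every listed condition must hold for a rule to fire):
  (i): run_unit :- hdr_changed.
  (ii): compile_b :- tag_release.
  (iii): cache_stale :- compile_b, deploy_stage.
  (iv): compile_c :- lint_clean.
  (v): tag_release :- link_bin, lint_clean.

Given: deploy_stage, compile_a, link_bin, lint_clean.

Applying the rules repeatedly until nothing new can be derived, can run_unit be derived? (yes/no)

no

Round 1: (iv) [compile_c :- lint_clean.]; (v) [tag_release :- link_bin, lint_clean.]. Adds compile_c, tag_release.
Round 2: (ii) [compile_b :- tag_release.]. Adds compile_b.
Round 3: (iii) [cache_stale :- compile_b, deploy_stage.]. Adds cache_stale.
Fixed point reached. run_unit is concluded only by (i); (i) needs hdr_changed (never derived).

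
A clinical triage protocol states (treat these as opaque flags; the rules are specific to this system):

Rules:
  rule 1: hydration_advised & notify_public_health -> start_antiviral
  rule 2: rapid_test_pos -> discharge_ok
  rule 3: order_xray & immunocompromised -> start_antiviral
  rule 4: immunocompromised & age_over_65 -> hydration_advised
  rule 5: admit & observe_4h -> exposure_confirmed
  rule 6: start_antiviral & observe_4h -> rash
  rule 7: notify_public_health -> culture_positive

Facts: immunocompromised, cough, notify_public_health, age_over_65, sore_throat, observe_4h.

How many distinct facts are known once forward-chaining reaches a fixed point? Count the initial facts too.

[1] rule 4 [immunocompromised & age_over_65 -> hydration_advised]; rule 7 [notify_public_health -> culture_positive]. ⇒ new: hydration_advised, culture_positive.
[2] rule 1 [hydration_advised & notify_public_health -> start_antiviral]. ⇒ new: start_antiviral.
[3] rule 6 [start_antiviral & observe_4h -> rash]. ⇒ new: rash.
Closure: {age_over_65, cough, culture_positive, hydration_advised, immunocompromised, notify_public_health, observe_4h, rash, sore_throat, start_antiviral} — 10 facts.

10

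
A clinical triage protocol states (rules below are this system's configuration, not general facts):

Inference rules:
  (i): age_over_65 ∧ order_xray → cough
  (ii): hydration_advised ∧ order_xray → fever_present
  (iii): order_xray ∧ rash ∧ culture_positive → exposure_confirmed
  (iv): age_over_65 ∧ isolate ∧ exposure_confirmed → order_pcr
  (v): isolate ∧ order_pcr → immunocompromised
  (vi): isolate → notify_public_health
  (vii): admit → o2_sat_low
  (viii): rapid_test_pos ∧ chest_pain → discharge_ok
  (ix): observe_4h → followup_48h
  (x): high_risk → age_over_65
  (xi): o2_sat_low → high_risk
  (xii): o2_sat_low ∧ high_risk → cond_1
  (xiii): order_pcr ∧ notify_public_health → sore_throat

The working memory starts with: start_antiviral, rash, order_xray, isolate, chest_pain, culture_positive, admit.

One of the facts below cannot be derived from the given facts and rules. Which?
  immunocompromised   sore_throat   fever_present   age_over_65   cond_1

[1] (iii) [order_xray ∧ rash ∧ culture_positive → exposure_confirmed]; (vi) [isolate → notify_public_health]; (vii) [admit → o2_sat_low]. ⇒ new: exposure_confirmed, notify_public_health, o2_sat_low.
[2] (xi) [o2_sat_low → high_risk]. ⇒ new: high_risk.
[3] (x) [high_risk → age_over_65]; (xii) [o2_sat_low ∧ high_risk → cond_1]. ⇒ new: age_over_65, cond_1.
[4] (i) [age_over_65 ∧ order_xray → cough]; (iv) [age_over_65 ∧ isolate ∧ exposure_confirmed → order_pcr]. ⇒ new: cough, order_pcr.
[5] (v) [isolate ∧ order_pcr → immunocompromised]; (xiii) [order_pcr ∧ notify_public_health → sore_throat]. ⇒ new: immunocompromised, sore_throat.
Derived: sore_throat (round 5), age_over_65 (round 3), cond_1 (round 3), immunocompromised (round 5). fever_present never appears in any round.

fever_present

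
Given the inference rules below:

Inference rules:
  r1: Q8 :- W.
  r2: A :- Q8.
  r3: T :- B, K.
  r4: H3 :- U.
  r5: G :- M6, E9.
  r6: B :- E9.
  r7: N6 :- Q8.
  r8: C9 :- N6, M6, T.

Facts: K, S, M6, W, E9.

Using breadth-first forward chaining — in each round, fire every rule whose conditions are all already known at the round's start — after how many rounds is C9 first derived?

Round 1 — r1, r5, r6, derive Q8, G, B.
Round 2 — r2, r3, r7, derive A, T, N6.
Round 3 — r8, derive C9.
C9 first appears in round 3.

3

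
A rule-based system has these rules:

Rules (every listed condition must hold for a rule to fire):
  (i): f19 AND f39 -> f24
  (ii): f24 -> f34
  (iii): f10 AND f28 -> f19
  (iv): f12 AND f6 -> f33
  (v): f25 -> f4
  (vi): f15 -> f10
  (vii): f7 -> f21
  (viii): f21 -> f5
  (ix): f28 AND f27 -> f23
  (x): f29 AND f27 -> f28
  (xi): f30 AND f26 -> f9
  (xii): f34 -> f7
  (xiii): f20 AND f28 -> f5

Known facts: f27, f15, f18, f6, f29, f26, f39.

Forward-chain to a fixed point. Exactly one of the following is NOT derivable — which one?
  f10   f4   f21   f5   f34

f4

Round 1 fires (vi), (x), giving f10, f28.
Round 2 fires (iii), (ix), giving f19, f23.
Round 3 fires (i), giving f24.
Round 4 fires (ii), giving f34.
Round 5 fires (xii), giving f7.
Round 6 fires (vii), giving f21.
Round 7 fires (viii), giving f5.
Derived: f34 (round 4), f21 (round 6), f5 (round 7), f10 (round 1). f4 never appears in any round.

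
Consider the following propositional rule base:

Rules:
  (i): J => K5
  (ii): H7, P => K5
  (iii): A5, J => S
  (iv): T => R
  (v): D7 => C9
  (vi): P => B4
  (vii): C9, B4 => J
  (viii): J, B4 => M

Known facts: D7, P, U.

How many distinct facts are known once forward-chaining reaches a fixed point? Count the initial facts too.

8

[1] (v) [D7 => C9]; (vi) [P => B4]. ⇒ new: C9, B4.
[2] (vii) [C9, B4 => J]. ⇒ new: J.
[3] (i) [J => K5]; (viii) [J, B4 => M]. ⇒ new: K5, M.
Closure: {B4, C9, D7, J, K5, M, P, U} — 8 facts.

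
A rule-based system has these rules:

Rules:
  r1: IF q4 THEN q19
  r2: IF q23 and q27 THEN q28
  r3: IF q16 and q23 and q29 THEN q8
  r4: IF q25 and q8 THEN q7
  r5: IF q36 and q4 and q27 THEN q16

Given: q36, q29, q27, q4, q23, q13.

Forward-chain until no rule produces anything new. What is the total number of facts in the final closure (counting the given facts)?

10

Round 1 — r1, r2, r5, derive q19, q28, q16.
Round 2 — r3, derive q8.
Closure: {q13, q16, q19, q23, q27, q28, q29, q36, q4, q8} — 10 facts.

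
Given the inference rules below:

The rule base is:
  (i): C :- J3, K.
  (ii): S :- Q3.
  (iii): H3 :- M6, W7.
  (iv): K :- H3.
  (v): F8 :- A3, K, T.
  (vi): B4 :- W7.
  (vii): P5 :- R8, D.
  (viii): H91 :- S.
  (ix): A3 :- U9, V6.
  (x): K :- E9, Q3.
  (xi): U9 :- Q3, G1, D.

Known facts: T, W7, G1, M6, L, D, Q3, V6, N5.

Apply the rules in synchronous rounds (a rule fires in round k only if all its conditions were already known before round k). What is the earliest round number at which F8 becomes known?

3

Round 1: (ii) [S :- Q3.]; (iii) [H3 :- M6, W7.]; (vi) [B4 :- W7.]; (xi) [U9 :- Q3, G1, D.]. Adds S, H3, B4, U9.
Round 2: (iv) [K :- H3.]; (viii) [H91 :- S.]; (ix) [A3 :- U9, V6.]. Adds K, H91, A3.
Round 3: (v) [F8 :- A3, K, T.]. Adds F8.
F8 first appears in round 3.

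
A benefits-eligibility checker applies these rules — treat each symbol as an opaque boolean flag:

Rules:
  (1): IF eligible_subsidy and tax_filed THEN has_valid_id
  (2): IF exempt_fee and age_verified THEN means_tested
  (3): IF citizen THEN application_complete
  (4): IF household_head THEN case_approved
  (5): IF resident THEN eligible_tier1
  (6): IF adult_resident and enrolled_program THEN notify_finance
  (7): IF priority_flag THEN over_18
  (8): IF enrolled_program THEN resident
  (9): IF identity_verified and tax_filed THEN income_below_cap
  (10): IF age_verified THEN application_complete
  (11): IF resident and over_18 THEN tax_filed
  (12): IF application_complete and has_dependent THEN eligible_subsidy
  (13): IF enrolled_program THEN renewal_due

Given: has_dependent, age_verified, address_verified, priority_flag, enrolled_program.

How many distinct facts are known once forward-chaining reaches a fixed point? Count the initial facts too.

13

Round 1 — (7), (8), (10), (13), derive over_18, resident, application_complete, renewal_due.
Round 2 — (5), (11), (12), derive eligible_tier1, tax_filed, eligible_subsidy.
Round 3 — (1), derive has_valid_id.
Closure: {address_verified, age_verified, application_complete, eligible_subsidy, eligible_tier1, enrolled_program, has_dependent, has_valid_id, over_18, priority_flag, renewal_due, resident, tax_filed} — 13 facts.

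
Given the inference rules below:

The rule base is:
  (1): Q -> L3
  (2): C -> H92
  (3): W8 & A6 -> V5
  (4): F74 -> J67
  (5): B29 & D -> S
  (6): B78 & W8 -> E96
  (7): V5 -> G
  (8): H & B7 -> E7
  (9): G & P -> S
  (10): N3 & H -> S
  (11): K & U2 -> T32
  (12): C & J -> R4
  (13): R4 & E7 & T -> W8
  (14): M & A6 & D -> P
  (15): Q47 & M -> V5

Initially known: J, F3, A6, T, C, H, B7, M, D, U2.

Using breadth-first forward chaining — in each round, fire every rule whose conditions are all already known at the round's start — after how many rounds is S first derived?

5

Round 1: (2) [C -> H92]; (8) [H & B7 -> E7]; (12) [C & J -> R4]; (14) [M & A6 & D -> P]. Adds H92, E7, R4, P.
Round 2: (13) [R4 & E7 & T -> W8]. Adds W8.
Round 3: (3) [W8 & A6 -> V5]. Adds V5.
Round 4: (7) [V5 -> G]. Adds G.
Round 5: (9) [G & P -> S]. Adds S.
S first appears in round 5.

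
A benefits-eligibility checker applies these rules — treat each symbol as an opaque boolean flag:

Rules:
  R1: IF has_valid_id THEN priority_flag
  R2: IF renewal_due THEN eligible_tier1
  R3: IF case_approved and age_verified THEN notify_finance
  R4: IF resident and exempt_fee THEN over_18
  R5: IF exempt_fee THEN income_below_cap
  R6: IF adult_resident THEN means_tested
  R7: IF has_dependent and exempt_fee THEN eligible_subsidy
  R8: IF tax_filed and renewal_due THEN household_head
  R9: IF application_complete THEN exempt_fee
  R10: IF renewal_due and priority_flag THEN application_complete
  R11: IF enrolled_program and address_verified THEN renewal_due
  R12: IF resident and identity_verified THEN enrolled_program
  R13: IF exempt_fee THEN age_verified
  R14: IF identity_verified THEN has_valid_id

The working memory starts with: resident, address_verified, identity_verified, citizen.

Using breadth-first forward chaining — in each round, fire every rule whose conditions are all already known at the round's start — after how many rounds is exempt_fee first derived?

Round 1 — R12, R14, derive enrolled_program, has_valid_id.
Round 2 — R1, R11, derive priority_flag, renewal_due.
Round 3 — R2, R10, derive eligible_tier1, application_complete.
Round 4 — R9, derive exempt_fee.
exempt_fee first appears in round 4.

4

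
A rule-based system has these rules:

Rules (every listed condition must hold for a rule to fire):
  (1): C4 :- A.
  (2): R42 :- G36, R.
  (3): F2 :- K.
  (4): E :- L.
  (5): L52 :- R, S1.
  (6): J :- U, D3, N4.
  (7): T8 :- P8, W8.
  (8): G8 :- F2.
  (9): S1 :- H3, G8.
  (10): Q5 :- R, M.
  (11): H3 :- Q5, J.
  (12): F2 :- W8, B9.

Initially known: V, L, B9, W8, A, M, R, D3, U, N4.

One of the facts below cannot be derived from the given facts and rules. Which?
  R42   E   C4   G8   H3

R42

Round 1: (1) [C4 :- A.]; (4) [E :- L.]; (6) [J :- U, D3, N4.]; (10) [Q5 :- R, M.]; (12) [F2 :- W8, B9.]. Adds C4, E, J, Q5, F2.
Round 2: (8) [G8 :- F2.]; (11) [H3 :- Q5, J.]. Adds G8, H3.
Round 3: (9) [S1 :- H3, G8.]. Adds S1.
Round 4: (5) [L52 :- R, S1.]. Adds L52.
Derived: H3 (round 2), G8 (round 2), E (round 1), C4 (round 1). R42 never appears in any round.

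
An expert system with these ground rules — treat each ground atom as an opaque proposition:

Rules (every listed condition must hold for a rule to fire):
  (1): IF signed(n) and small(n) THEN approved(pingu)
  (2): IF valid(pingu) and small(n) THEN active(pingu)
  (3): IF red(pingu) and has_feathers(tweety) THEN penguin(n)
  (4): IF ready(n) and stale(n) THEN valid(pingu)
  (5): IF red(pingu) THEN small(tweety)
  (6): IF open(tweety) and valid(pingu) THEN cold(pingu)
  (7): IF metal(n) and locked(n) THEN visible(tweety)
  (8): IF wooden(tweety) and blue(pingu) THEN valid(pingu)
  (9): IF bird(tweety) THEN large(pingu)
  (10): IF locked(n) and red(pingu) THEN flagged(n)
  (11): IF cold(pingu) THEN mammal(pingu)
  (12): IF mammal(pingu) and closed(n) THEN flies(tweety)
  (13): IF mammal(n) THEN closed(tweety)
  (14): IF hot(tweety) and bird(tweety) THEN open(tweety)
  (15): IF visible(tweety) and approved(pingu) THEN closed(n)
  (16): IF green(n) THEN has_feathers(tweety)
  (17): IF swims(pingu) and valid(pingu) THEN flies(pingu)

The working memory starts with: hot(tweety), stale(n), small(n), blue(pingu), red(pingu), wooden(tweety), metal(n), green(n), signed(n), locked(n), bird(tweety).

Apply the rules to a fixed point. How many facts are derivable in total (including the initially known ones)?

Round 1 fires (1), (5), (7), (8), (9), (10), (14), (16), giving approved(pingu), small(tweety), visible(tweety), valid(pingu), large(pingu), flagged(n), open(tweety), has_feathers(tweety).
Round 2 fires (2), (3), (6), (15), giving active(pingu), penguin(n), cold(pingu), closed(n).
Round 3 fires (11), giving mammal(pingu).
Round 4 fires (12), giving flies(tweety).
Closure: {active(pingu), approved(pingu), bird(tweety), blue(pingu), closed(n), cold(pingu), flagged(n), flies(tweety), green(n), has_feathers(tweety), hot(tweety), large(pingu), locked(n), mammal(pingu), metal(n), open(tweety), penguin(n), red(pingu), signed(n), small(n), small(tweety), stale(n), valid(pingu), visible(tweety), wooden(tweety)} — 25 facts.

25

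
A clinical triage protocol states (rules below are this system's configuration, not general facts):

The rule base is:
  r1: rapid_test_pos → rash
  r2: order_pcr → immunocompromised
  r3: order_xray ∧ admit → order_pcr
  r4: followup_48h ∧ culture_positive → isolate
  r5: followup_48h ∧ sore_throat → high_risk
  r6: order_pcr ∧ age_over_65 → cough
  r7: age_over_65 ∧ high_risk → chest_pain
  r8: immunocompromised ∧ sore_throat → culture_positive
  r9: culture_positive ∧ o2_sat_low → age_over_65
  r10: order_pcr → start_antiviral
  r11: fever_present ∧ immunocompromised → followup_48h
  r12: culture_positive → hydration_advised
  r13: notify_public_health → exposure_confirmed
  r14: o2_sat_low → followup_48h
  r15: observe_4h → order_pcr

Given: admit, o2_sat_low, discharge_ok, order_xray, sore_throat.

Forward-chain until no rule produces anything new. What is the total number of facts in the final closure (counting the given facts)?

16

Round 1 fires r3, r14, giving order_pcr, followup_48h.
Round 2 fires r2, r5, r10, giving immunocompromised, high_risk, start_antiviral.
Round 3 fires r8, giving culture_positive.
Round 4 fires r4, r9, r12, giving isolate, age_over_65, hydration_advised.
Round 5 fires r6, r7, giving cough, chest_pain.
Closure: {admit, age_over_65, chest_pain, cough, culture_positive, discharge_ok, followup_48h, high_risk, hydration_advised, immunocompromised, isolate, o2_sat_low, order_pcr, order_xray, sore_throat, start_antiviral} — 16 facts.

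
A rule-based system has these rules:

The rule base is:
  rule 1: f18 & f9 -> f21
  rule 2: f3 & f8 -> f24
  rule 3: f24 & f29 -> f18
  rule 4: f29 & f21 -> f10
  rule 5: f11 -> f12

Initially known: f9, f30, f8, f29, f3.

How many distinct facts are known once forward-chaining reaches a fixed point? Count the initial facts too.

Round 1: rule 2 [f3 & f8 -> f24]. Adds f24.
Round 2: rule 3 [f24 & f29 -> f18]. Adds f18.
Round 3: rule 1 [f18 & f9 -> f21]. Adds f21.
Round 4: rule 4 [f29 & f21 -> f10]. Adds f10.
Closure: {f10, f18, f21, f24, f29, f3, f30, f8, f9} — 9 facts.

9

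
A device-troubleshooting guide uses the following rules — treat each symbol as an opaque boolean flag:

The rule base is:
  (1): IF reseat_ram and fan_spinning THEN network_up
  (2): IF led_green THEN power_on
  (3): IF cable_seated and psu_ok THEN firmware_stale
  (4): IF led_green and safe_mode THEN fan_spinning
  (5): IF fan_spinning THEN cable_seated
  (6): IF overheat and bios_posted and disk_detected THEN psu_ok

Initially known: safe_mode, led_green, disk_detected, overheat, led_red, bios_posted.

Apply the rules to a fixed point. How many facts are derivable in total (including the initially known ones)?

11

Round 1 fires (2), (4), (6), giving power_on, fan_spinning, psu_ok.
Round 2 fires (5), giving cable_seated.
Round 3 fires (3), giving firmware_stale.
Closure: {bios_posted, cable_seated, disk_detected, fan_spinning, firmware_stale, led_green, led_red, overheat, power_on, psu_ok, safe_mode} — 11 facts.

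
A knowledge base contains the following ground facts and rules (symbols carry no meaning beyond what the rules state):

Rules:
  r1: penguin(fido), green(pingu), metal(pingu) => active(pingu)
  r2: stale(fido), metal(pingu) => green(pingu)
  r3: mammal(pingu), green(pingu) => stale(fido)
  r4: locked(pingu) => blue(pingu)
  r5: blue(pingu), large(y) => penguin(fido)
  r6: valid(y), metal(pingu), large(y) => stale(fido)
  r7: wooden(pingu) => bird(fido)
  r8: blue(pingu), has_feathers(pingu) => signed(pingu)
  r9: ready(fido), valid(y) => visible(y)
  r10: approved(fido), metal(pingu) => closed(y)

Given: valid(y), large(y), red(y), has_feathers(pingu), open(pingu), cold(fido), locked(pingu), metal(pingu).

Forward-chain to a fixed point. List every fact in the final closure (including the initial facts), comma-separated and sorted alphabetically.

[1] r4 [locked(pingu) => blue(pingu)]; r6 [valid(y), metal(pingu), large(y) => stale(fido)]. ⇒ new: blue(pingu), stale(fido).
[2] r2 [stale(fido), metal(pingu) => green(pingu)]; r5 [blue(pingu), large(y) => penguin(fido)]; r8 [blue(pingu), has_feathers(pingu) => signed(pingu)]. ⇒ new: green(pingu), penguin(fido), signed(pingu).
[3] r1 [penguin(fido), green(pingu), metal(pingu) => active(pingu)]. ⇒ new: active(pingu).

active(pingu), blue(pingu), cold(fido), green(pingu), has_feathers(pingu), large(y), locked(pingu), metal(pingu), open(pingu), penguin(fido), red(y), signed(pingu), stale(fido), valid(y)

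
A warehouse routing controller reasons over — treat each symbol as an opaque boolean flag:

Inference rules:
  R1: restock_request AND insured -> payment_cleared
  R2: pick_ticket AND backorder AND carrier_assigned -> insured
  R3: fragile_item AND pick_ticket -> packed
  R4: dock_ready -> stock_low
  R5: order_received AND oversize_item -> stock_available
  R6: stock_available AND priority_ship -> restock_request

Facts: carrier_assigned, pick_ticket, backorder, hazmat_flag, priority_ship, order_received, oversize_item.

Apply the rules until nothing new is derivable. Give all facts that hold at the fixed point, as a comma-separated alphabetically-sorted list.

backorder, carrier_assigned, hazmat_flag, insured, order_received, oversize_item, payment_cleared, pick_ticket, priority_ship, restock_request, stock_available

Round 1: R2 [pick_ticket AND backorder AND carrier_assigned -> insured]; R5 [order_received AND oversize_item -> stock_available]. New: insured, stock_available.
Round 2: R6 [stock_available AND priority_ship -> restock_request]. New: restock_request.
Round 3: R1 [restock_request AND insured -> payment_cleared]. New: payment_cleared.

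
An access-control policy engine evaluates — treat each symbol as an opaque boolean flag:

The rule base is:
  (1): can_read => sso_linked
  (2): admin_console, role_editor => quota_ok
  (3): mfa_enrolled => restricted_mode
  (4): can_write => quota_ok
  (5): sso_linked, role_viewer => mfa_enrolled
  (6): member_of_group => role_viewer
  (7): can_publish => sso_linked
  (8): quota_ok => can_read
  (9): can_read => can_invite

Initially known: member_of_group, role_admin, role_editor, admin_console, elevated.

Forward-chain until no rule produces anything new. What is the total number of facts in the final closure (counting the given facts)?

12

Round 1: (2) [admin_console, role_editor => quota_ok]; (6) [member_of_group => role_viewer]. Adds quota_ok, role_viewer.
Round 2: (8) [quota_ok => can_read]. Adds can_read.
Round 3: (1) [can_read => sso_linked]; (9) [can_read => can_invite]. Adds sso_linked, can_invite.
Round 4: (5) [sso_linked, role_viewer => mfa_enrolled]. Adds mfa_enrolled.
Round 5: (3) [mfa_enrolled => restricted_mode]. Adds restricted_mode.
Closure: {admin_console, can_invite, can_read, elevated, member_of_group, mfa_enrolled, quota_ok, restricted_mode, role_admin, role_editor, role_viewer, sso_linked} — 12 facts.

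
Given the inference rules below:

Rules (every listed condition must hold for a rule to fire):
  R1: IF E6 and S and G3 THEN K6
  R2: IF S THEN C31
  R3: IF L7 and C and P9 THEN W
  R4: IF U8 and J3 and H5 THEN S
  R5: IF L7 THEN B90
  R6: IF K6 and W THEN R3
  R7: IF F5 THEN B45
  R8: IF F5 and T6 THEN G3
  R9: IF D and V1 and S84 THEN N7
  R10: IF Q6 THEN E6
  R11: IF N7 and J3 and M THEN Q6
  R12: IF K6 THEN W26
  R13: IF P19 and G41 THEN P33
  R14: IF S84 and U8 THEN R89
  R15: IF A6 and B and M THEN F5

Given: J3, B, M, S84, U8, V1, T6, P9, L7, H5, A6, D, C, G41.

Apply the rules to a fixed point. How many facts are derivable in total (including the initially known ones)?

28

[1] R3 [IF L7 and C and P9 THEN W]; R4 [IF U8 and J3 and H5 THEN S]; R5 [IF L7 THEN B90]; R9 [IF D and V1 and S84 THEN N7]; R14 [IF S84 and U8 THEN R89]; R15 [IF A6 and B and M THEN F5]. ⇒ new: W, S, B90, N7, R89, F5.
[2] R2 [IF S THEN C31]; R7 [IF F5 THEN B45]; R8 [IF F5 and T6 THEN G3]; R11 [IF N7 and J3 and M THEN Q6]. ⇒ new: C31, B45, G3, Q6.
[3] R10 [IF Q6 THEN E6]. ⇒ new: E6.
[4] R1 [IF E6 and S and G3 THEN K6]. ⇒ new: K6.
[5] R6 [IF K6 and W THEN R3]; R12 [IF K6 THEN W26]. ⇒ new: R3, W26.
Closure: {A6, B, B45, B90, C, C31, D, E6, F5, G3, G41, H5, J3, K6, L7, M, N7, P9, Q6, R3, R89, S, S84, T6, U8, V1, W, W26} — 28 facts.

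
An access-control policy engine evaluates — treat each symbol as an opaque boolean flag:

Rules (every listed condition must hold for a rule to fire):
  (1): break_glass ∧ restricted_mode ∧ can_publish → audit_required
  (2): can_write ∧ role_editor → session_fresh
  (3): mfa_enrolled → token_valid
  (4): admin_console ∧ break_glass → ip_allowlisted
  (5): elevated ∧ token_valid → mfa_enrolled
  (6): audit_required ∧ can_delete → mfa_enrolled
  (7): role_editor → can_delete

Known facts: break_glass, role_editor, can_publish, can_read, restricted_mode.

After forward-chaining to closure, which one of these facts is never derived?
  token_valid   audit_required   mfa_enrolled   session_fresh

session_fresh

[1] (1) [break_glass ∧ restricted_mode ∧ can_publish → audit_required]; (7) [role_editor → can_delete]. ⇒ new: audit_required, can_delete.
[2] (6) [audit_required ∧ can_delete → mfa_enrolled]. ⇒ new: mfa_enrolled.
[3] (3) [mfa_enrolled → token_valid]. ⇒ new: token_valid.
Derived: token_valid (round 3), mfa_enrolled (round 2), audit_required (round 1). session_fresh never appears in any round.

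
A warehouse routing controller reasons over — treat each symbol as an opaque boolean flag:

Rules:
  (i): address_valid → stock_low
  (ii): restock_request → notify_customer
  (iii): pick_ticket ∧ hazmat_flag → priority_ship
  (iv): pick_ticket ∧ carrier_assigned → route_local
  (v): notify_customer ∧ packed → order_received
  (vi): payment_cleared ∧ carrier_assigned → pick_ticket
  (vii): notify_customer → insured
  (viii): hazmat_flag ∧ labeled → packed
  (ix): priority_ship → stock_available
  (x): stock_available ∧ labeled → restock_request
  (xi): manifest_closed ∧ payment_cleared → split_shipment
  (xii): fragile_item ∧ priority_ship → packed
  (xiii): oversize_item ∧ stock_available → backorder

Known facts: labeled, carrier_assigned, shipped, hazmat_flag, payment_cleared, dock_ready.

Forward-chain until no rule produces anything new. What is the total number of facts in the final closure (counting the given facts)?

15

Round 1 fires (vi), (viii), giving pick_ticket, packed.
Round 2 fires (iii), (iv), giving priority_ship, route_local.
Round 3 fires (ix), giving stock_available.
Round 4 fires (x), giving restock_request.
Round 5 fires (ii), giving notify_customer.
Round 6 fires (v), (vii), giving order_received, insured.
Closure: {carrier_assigned, dock_ready, hazmat_flag, insured, labeled, notify_customer, order_received, packed, payment_cleared, pick_ticket, priority_ship, restock_request, route_local, shipped, stock_available} — 15 facts.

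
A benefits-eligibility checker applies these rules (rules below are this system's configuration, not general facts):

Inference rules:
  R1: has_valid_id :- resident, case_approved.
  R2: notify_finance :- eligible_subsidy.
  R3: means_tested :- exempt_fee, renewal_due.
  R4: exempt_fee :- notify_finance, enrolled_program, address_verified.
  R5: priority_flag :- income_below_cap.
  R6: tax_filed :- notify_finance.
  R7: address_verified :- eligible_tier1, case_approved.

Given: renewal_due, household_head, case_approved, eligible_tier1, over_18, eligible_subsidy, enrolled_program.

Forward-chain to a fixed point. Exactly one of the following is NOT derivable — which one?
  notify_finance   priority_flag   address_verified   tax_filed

Round 1: R2 [notify_finance :- eligible_subsidy.]; R7 [address_verified :- eligible_tier1, case_approved.]. Adds notify_finance, address_verified.
Round 2: R4 [exempt_fee :- notify_finance, enrolled_program, address_verified.]; R6 [tax_filed :- notify_finance.]. Adds exempt_fee, tax_filed.
Round 3: R3 [means_tested :- exempt_fee, renewal_due.]. Adds means_tested.
Derived: address_verified (round 1), notify_finance (round 1), tax_filed (round 2). priority_flag never appears in any round.

priority_flag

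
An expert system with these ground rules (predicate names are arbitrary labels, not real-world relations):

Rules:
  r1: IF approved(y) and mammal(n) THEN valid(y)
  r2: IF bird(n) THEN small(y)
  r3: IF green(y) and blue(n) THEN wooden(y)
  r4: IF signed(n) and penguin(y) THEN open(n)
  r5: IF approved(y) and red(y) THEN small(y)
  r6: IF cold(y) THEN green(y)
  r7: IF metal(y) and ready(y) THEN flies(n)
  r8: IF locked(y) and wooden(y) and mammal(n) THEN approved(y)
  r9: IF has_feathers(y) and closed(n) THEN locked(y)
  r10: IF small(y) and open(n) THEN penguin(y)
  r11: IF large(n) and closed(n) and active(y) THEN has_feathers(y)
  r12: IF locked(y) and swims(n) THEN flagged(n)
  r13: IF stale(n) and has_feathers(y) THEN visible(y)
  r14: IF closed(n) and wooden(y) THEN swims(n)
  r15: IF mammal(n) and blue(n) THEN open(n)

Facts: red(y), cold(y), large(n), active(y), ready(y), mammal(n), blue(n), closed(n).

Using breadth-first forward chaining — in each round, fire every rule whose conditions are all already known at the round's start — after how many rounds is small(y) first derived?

4

Round 1 fires r6, r11, r15, giving green(y), has_feathers(y), open(n).
Round 2 fires r3, r9, giving wooden(y), locked(y).
Round 3 fires r8, r14, giving approved(y), swims(n).
Round 4 fires r1, r5, r12, giving valid(y), small(y), flagged(n).
small(y) first appears in round 4.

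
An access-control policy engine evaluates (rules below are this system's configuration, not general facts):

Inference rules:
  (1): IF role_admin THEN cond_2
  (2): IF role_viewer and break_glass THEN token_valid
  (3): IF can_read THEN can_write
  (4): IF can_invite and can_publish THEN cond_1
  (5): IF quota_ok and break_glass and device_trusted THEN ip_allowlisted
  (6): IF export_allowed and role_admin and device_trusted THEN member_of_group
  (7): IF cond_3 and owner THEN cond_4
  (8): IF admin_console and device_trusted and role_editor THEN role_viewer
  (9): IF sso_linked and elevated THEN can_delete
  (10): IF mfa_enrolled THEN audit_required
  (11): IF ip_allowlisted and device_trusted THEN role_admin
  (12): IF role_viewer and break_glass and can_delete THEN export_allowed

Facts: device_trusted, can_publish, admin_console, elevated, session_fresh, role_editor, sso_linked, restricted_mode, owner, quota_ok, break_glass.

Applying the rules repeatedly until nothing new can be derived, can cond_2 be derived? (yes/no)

yes

Round 1 — (5), (8), (9), derive ip_allowlisted, role_viewer, can_delete.
Round 2 — (2), (11), (12), derive token_valid, role_admin, export_allowed.
Round 3 — (1), (6), derive cond_2, member_of_group.
cond_2 appears in round 3, so it is derivable.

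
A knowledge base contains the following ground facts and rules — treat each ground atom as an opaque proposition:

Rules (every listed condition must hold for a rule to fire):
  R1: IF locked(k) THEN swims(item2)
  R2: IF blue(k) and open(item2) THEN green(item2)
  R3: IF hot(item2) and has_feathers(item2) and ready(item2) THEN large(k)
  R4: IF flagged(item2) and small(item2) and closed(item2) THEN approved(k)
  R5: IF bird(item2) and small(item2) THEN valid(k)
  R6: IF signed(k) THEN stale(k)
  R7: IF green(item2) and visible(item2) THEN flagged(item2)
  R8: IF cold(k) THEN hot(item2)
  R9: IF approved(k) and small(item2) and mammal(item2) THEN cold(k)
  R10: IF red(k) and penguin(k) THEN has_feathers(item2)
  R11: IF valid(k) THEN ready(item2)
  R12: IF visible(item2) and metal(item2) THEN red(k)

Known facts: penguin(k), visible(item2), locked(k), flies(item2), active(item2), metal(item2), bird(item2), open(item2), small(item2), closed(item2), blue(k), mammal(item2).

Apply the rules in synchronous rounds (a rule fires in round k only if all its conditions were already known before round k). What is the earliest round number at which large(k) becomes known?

6

Round 1 fires R1, R2, R5, R12, giving swims(item2), green(item2), valid(k), red(k).
Round 2 fires R7, R10, R11, giving flagged(item2), has_feathers(item2), ready(item2).
Round 3 fires R4, giving approved(k).
Round 4 fires R9, giving cold(k).
Round 5 fires R8, giving hot(item2).
Round 6 fires R3, giving large(k).
large(k) first appears in round 6.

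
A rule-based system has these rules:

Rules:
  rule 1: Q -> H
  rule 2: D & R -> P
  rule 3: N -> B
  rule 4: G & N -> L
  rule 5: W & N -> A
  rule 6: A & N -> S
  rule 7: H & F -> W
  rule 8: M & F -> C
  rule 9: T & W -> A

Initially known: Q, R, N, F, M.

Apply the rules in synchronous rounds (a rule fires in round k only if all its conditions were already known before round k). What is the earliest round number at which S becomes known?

4

Round 1: rule 1 [Q -> H]; rule 3 [N -> B]; rule 8 [M & F -> C]. New: H, B, C.
Round 2: rule 7 [H & F -> W]. New: W.
Round 3: rule 5 [W & N -> A]. New: A.
Round 4: rule 6 [A & N -> S]. New: S.
S first appears in round 4.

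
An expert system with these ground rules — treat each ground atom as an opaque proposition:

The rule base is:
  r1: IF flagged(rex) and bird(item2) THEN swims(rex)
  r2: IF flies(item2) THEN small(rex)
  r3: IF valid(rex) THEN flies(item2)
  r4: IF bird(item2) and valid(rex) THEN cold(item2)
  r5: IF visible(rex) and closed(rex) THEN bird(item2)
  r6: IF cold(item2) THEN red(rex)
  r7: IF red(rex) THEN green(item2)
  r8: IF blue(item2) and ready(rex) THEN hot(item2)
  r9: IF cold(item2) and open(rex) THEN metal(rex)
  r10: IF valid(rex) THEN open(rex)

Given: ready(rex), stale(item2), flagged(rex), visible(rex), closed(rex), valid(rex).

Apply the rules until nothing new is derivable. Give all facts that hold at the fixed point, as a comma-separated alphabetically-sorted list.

bird(item2), closed(rex), cold(item2), flagged(rex), flies(item2), green(item2), metal(rex), open(rex), ready(rex), red(rex), small(rex), stale(item2), swims(rex), valid(rex), visible(rex)

Round 1: r3 [IF valid(rex) THEN flies(item2)]; r5 [IF visible(rex) and closed(rex) THEN bird(item2)]; r10 [IF valid(rex) THEN open(rex)]. New: flies(item2), bird(item2), open(rex).
Round 2: r1 [IF flagged(rex) and bird(item2) THEN swims(rex)]; r2 [IF flies(item2) THEN small(rex)]; r4 [IF bird(item2) and valid(rex) THEN cold(item2)]. New: swims(rex), small(rex), cold(item2).
Round 3: r6 [IF cold(item2) THEN red(rex)]; r9 [IF cold(item2) and open(rex) THEN metal(rex)]. New: red(rex), metal(rex).
Round 4: r7 [IF red(rex) THEN green(item2)]. New: green(item2).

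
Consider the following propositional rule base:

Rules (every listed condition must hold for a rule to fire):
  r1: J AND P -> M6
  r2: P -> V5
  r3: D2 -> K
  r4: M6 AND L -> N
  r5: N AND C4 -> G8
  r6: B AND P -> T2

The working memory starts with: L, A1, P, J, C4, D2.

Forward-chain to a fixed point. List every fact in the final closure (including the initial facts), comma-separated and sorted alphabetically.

A1, C4, D2, G8, J, K, L, M6, N, P, V5

Round 1: r1 [J AND P -> M6]; r2 [P -> V5]; r3 [D2 -> K]. Adds M6, V5, K.
Round 2: r4 [M6 AND L -> N]. Adds N.
Round 3: r5 [N AND C4 -> G8]. Adds G8.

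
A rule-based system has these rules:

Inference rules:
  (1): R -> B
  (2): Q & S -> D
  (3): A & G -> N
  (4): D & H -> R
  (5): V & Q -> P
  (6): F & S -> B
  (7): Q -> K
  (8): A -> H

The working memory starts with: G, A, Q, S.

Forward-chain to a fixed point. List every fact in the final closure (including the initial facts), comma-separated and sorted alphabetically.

Round 1: (2) [Q & S -> D]; (3) [A & G -> N]; (7) [Q -> K]; (8) [A -> H]. Adds D, N, K, H.
Round 2: (4) [D & H -> R]. Adds R.
Round 3: (1) [R -> B]. Adds B.

A, B, D, G, H, K, N, Q, R, S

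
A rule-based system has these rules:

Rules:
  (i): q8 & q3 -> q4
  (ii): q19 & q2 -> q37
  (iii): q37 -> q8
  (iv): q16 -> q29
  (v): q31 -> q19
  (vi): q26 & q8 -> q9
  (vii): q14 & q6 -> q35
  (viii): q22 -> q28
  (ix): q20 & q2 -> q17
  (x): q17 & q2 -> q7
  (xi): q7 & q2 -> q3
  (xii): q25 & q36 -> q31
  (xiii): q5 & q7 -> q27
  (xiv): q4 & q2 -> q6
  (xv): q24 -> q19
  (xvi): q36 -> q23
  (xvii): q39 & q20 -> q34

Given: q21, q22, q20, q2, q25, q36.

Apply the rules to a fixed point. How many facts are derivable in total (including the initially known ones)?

Round 1: (viii) [q22 -> q28]; (ix) [q20 & q2 -> q17]; (xii) [q25 & q36 -> q31]; (xvi) [q36 -> q23]. Adds q28, q17, q31, q23.
Round 2: (v) [q31 -> q19]; (x) [q17 & q2 -> q7]. Adds q19, q7.
Round 3: (ii) [q19 & q2 -> q37]; (xi) [q7 & q2 -> q3]. Adds q37, q3.
Round 4: (iii) [q37 -> q8]. Adds q8.
Round 5: (i) [q8 & q3 -> q4]. Adds q4.
Round 6: (xiv) [q4 & q2 -> q6]. Adds q6.
Closure: {q17, q19, q2, q20, q21, q22, q23, q25, q28, q3, q31, q36, q37, q4, q6, q7, q8} — 17 facts.

17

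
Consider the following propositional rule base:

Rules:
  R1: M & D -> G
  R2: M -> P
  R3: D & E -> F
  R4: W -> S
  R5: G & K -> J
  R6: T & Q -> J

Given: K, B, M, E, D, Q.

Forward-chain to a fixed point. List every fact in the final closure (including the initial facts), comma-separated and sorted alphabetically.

Round 1 — R1, R2, R3, derive G, P, F.
Round 2 — R5, derive J.

B, D, E, F, G, J, K, M, P, Q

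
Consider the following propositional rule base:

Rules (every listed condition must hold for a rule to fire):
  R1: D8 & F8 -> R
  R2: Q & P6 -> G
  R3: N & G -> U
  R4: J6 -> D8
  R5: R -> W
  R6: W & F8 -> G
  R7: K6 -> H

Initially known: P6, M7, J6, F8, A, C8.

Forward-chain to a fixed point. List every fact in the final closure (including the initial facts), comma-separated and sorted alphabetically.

A, C8, D8, F8, G, J6, M7, P6, R, W

Round 1: R4 [J6 -> D8]. New: D8.
Round 2: R1 [D8 & F8 -> R]. New: R.
Round 3: R5 [R -> W]. New: W.
Round 4: R6 [W & F8 -> G]. New: G.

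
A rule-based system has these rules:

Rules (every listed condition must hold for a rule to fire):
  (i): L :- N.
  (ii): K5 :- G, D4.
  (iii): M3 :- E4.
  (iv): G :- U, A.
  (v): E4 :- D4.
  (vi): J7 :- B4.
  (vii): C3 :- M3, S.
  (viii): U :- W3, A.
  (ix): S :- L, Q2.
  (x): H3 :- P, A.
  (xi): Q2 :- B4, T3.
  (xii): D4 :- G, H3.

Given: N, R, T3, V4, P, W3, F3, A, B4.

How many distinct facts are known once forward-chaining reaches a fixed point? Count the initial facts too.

21

[1] (i) [L :- N.]; (vi) [J7 :- B4.]; (viii) [U :- W3, A.]; (x) [H3 :- P, A.]; (xi) [Q2 :- B4, T3.]. ⇒ new: L, J7, U, H3, Q2.
[2] (iv) [G :- U, A.]; (ix) [S :- L, Q2.]. ⇒ new: G, S.
[3] (xii) [D4 :- G, H3.]. ⇒ new: D4.
[4] (ii) [K5 :- G, D4.]; (v) [E4 :- D4.]. ⇒ new: K5, E4.
[5] (iii) [M3 :- E4.]. ⇒ new: M3.
[6] (vii) [C3 :- M3, S.]. ⇒ new: C3.
Closure: {A, B4, C3, D4, E4, F3, G, H3, J7, K5, L, M3, N, P, Q2, R, S, T3, U, V4, W3} — 21 facts.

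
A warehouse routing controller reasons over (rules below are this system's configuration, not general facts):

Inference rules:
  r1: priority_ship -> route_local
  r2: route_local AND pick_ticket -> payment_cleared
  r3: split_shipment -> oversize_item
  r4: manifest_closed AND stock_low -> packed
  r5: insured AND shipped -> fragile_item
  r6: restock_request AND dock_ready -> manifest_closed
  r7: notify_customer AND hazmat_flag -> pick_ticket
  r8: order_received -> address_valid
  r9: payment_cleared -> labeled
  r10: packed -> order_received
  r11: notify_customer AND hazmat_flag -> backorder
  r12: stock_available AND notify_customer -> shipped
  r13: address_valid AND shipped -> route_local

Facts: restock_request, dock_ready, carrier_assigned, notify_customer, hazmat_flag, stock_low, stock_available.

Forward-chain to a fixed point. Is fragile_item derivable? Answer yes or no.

Round 1: r6 [restock_request AND dock_ready -> manifest_closed]; r7 [notify_customer AND hazmat_flag -> pick_ticket]; r11 [notify_customer AND hazmat_flag -> backorder]; r12 [stock_available AND notify_customer -> shipped]. Adds manifest_closed, pick_ticket, backorder, shipped.
Round 2: r4 [manifest_closed AND stock_low -> packed]. Adds packed.
Round 3: r10 [packed -> order_received]. Adds order_received.
Round 4: r8 [order_received -> address_valid]. Adds address_valid.
Round 5: r13 [address_valid AND shipped -> route_local]. Adds route_local.
Round 6: r2 [route_local AND pick_ticket -> payment_cleared]. Adds payment_cleared.
Round 7: r9 [payment_cleared -> labeled]. Adds labeled.
Fixed point reached. fragile_item is concluded only by r5; r5 needs insured (never derived).

no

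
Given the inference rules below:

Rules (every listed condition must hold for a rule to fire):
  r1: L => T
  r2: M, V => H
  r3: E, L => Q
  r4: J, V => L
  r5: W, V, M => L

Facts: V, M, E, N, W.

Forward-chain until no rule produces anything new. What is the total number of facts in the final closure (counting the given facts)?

9

Round 1 fires r2, r5, giving H, L.
Round 2 fires r1, r3, giving T, Q.
Closure: {E, H, L, M, N, Q, T, V, W} — 9 facts.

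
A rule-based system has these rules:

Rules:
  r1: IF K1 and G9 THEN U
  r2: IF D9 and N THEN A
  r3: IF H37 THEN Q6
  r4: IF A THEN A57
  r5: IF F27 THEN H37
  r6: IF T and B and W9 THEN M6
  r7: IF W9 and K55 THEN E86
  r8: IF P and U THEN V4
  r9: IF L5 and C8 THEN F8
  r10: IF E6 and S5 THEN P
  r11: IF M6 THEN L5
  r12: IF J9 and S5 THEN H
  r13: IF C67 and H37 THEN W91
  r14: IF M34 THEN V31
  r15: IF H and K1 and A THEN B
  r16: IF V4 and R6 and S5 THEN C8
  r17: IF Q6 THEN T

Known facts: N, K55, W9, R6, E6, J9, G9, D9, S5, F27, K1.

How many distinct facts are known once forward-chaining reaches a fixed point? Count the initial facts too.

26

Round 1: r1 [IF K1 and G9 THEN U]; r2 [IF D9 and N THEN A]; r5 [IF F27 THEN H37]; r7 [IF W9 and K55 THEN E86]; r10 [IF E6 and S5 THEN P]; r12 [IF J9 and S5 THEN H]. New: U, A, H37, E86, P, H.
Round 2: r3 [IF H37 THEN Q6]; r4 [IF A THEN A57]; r8 [IF P and U THEN V4]; r15 [IF H and K1 and A THEN B]. New: Q6, A57, V4, B.
Round 3: r16 [IF V4 and R6 and S5 THEN C8]; r17 [IF Q6 THEN T]. New: C8, T.
Round 4: r6 [IF T and B and W9 THEN M6]. New: M6.
Round 5: r11 [IF M6 THEN L5]. New: L5.
Round 6: r9 [IF L5 and C8 THEN F8]. New: F8.
Closure: {A, A57, B, C8, D9, E6, E86, F27, F8, G9, H, H37, J9, K1, K55, L5, M6, N, P, Q6, R6, S5, T, U, V4, W9} — 26 facts.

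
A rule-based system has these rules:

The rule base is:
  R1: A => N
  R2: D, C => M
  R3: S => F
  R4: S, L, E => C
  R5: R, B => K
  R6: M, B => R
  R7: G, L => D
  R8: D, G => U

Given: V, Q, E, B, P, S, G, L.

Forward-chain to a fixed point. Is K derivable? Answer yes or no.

[1] R3 [S => F]; R4 [S, L, E => C]; R7 [G, L => D]. ⇒ new: F, C, D.
[2] R2 [D, C => M]; R8 [D, G => U]. ⇒ new: M, U.
[3] R6 [M, B => R]. ⇒ new: R.
[4] R5 [R, B => K]. ⇒ new: K.
K appears in round 4, so it is derivable.

yes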